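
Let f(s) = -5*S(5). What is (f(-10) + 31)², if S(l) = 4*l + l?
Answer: 8836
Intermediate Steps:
S(l) = 5*l
f(s) = -125 (f(s) = -25*5 = -5*25 = -125)
(f(-10) + 31)² = (-125 + 31)² = (-94)² = 8836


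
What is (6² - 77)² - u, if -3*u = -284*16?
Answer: 499/3 ≈ 166.33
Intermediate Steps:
u = 4544/3 (u = -(-284)*16/3 = -⅓*(-4544) = 4544/3 ≈ 1514.7)
(6² - 77)² - u = (6² - 77)² - 1*4544/3 = (36 - 77)² - 4544/3 = (-41)² - 4544/3 = 1681 - 4544/3 = 499/3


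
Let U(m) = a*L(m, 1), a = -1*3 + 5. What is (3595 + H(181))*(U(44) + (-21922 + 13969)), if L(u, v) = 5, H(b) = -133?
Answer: -27498666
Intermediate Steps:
a = 2 (a = -3 + 5 = 2)
U(m) = 10 (U(m) = 2*5 = 10)
(3595 + H(181))*(U(44) + (-21922 + 13969)) = (3595 - 133)*(10 + (-21922 + 13969)) = 3462*(10 - 7953) = 3462*(-7943) = -27498666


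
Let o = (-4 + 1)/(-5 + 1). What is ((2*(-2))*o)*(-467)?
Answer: 1401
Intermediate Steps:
o = 3/4 (o = -3/(-4) = -3*(-1/4) = 3/4 ≈ 0.75000)
((2*(-2))*o)*(-467) = ((2*(-2))*(3/4))*(-467) = -4*3/4*(-467) = -3*(-467) = 1401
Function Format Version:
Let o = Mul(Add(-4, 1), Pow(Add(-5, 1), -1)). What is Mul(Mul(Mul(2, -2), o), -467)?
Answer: 1401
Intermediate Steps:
o = Rational(3, 4) (o = Mul(-3, Pow(-4, -1)) = Mul(-3, Rational(-1, 4)) = Rational(3, 4) ≈ 0.75000)
Mul(Mul(Mul(2, -2), o), -467) = Mul(Mul(Mul(2, -2), Rational(3, 4)), -467) = Mul(Mul(-4, Rational(3, 4)), -467) = Mul(-3, -467) = 1401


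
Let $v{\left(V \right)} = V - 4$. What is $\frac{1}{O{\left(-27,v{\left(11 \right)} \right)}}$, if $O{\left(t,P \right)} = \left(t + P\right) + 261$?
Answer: $\frac{1}{241} \approx 0.0041494$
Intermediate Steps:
$v{\left(V \right)} = -4 + V$
$O{\left(t,P \right)} = 261 + P + t$ ($O{\left(t,P \right)} = \left(P + t\right) + 261 = 261 + P + t$)
$\frac{1}{O{\left(-27,v{\left(11 \right)} \right)}} = \frac{1}{261 + \left(-4 + 11\right) - 27} = \frac{1}{261 + 7 - 27} = \frac{1}{241}$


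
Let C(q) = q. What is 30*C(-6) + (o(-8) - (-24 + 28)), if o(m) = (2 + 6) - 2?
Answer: -178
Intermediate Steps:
o(m) = 6 (o(m) = 8 - 2 = 6)
30*C(-6) + (o(-8) - (-24 + 28)) = 30*(-6) + (6 - (-24 + 28)) = -180 + (6 - 1*4) = -180 + (6 - 4) = -180 + 2 = -178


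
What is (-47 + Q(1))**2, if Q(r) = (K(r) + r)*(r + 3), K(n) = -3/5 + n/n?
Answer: 42849/25 ≈ 1714.0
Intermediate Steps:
K(n) = 2/5 (K(n) = -3*1/5 + 1 = -3/5 + 1 = 2/5)
Q(r) = (3 + r)*(2/5 + r) (Q(r) = (2/5 + r)*(r + 3) = (2/5 + r)*(3 + r) = (3 + r)*(2/5 + r))
(-47 + Q(1))**2 = (-47 + (6/5 + 1**2 + (17/5)*1))**2 = (-47 + (6/5 + 1 + 17/5))**2 = (-47 + 28/5)**2 = (-207/5)**2 = 42849/25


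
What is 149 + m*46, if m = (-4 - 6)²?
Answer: 4749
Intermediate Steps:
m = 100 (m = (-10)² = 100)
149 + m*46 = 149 + 100*46 = 149 + 4600 = 4749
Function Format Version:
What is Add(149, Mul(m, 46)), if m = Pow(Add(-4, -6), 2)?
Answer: 4749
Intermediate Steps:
m = 100 (m = Pow(-10, 2) = 100)
Add(149, Mul(m, 46)) = Add(149, Mul(100, 46)) = Add(149, 4600) = 4749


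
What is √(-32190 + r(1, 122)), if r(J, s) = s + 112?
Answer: 2*I*√7989 ≈ 178.76*I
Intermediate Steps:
r(J, s) = 112 + s
√(-32190 + r(1, 122)) = √(-32190 + (112 + 122)) = √(-32190 + 234) = √(-31956) = 2*I*√7989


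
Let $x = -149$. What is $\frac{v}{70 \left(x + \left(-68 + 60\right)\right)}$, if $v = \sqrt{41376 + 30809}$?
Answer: $- \frac{\sqrt{72185}}{10990} \approx -0.024447$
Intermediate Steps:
$v = \sqrt{72185} \approx 268.67$
$\frac{v}{70 \left(x + \left(-68 + 60\right)\right)} = \frac{\sqrt{72185}}{70 \left(-149 + \left(-68 + 60\right)\right)} = \frac{\sqrt{72185}}{70 \left(-149 - 8\right)} = \frac{\sqrt{72185}}{70 \left(-157\right)} = \frac{\sqrt{72185}}{-10990} = \sqrt{72185} \left(- \frac{1}{10990}\right) = - \frac{\sqrt{72185}}{10990}$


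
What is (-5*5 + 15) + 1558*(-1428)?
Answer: -2224834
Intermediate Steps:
(-5*5 + 15) + 1558*(-1428) = (-25 + 15) - 2224824 = -10 - 2224824 = -2224834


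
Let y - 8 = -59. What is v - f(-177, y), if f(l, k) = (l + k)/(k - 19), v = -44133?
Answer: -1544769/35 ≈ -44136.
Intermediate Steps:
y = -51 (y = 8 - 59 = -51)
f(l, k) = (k + l)/(-19 + k)
v - f(-177, y) = -44133 - (-51 - 177)/(-19 - 51) = -44133 - (-228)/(-70) = -44133 - (-1)*(-228)/70 = -44133 - 1*114/35 = -44133 - 114/35 = -1544769/35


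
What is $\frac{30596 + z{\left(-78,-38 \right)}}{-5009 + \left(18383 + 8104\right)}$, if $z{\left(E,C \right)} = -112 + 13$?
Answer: $\frac{30497}{21478} \approx 1.4199$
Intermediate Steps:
$z{\left(E,C \right)} = -99$
$\frac{30596 + z{\left(-78,-38 \right)}}{-5009 + \left(18383 + 8104\right)} = \frac{30596 - 99}{-5009 + \left(18383 + 8104\right)} = \frac{30497}{-5009 + 26487} = \frac{30497}{21478}$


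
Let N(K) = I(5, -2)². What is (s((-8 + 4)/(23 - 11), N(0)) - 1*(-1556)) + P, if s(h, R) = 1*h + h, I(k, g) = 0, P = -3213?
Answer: -4973/3 ≈ -1657.7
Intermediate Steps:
N(K) = 0 (N(K) = 0² = 0)
s(h, R) = 2*h (s(h, R) = h + h = 2*h)
(s((-8 + 4)/(23 - 11), N(0)) - 1*(-1556)) + P = (2*((-8 + 4)/(23 - 11)) - 1*(-1556)) - 3213 = (2*(-4/12) + 1556) - 3213 = (2*(-4*1/12) + 1556) - 3213 = (2*(-⅓) + 1556) - 3213 = (-⅔ + 1556) - 3213 = 4666/3 - 3213 = -4973/3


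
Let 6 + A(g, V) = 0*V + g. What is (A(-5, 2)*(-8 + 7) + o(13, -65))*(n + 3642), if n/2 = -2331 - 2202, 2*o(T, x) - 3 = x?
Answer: 108480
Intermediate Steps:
o(T, x) = 3/2 + x/2
A(g, V) = -6 + g (A(g, V) = -6 + (0*V + g) = -6 + (0 + g) = -6 + g)
n = -9066 (n = 2*(-2331 - 2202) = 2*(-4533) = -9066)
(A(-5, 2)*(-8 + 7) + o(13, -65))*(n + 3642) = ((-6 - 5)*(-8 + 7) + (3/2 + (1/2)*(-65)))*(-9066 + 3642) = (-11*(-1) + (3/2 - 65/2))*(-5424) = (11 - 31)*(-5424) = -20*(-5424) = 108480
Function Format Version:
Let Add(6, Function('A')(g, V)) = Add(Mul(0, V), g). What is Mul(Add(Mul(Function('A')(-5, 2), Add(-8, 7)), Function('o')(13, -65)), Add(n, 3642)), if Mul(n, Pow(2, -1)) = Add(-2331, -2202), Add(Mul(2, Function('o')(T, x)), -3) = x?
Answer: 108480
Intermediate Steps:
Function('o')(T, x) = Add(Rational(3, 2), Mul(Rational(1, 2), x))
Function('A')(g, V) = Add(-6, g) (Function('A')(g, V) = Add(-6, Add(Mul(0, V), g)) = Add(-6, Add(0, g)) = Add(-6, g))
n = -9066 (n = Mul(2, Add(-2331, -2202)) = Mul(2, -4533) = -9066)
Mul(Add(Mul(Function('A')(-5, 2), Add(-8, 7)), Function('o')(13, -65)), Add(n, 3642)) = Mul(Add(Mul(Add(-6, -5), Add(-8, 7)), Add(Rational(3, 2), Mul(Rational(1, 2), -65))), Add(-9066, 3642)) = Mul(Add(Mul(-11, -1), Add(Rational(3, 2), Rational(-65, 2))), -5424) = Mul(Add(11, -31), -5424) = Mul(-20, -5424) = 108480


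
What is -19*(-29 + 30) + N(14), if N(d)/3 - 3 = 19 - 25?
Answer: -28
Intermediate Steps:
N(d) = -9 (N(d) = 9 + 3*(19 - 25) = 9 + 3*(-6) = 9 - 18 = -9)
-19*(-29 + 30) + N(14) = -19*(-29 + 30) - 9 = -19*1 - 9 = -19 - 9 = -28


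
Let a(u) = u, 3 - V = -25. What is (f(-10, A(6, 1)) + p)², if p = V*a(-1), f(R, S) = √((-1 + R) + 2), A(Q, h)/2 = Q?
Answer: 775 - 168*I ≈ 775.0 - 168.0*I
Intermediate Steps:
V = 28 (V = 3 - 1*(-25) = 3 + 25 = 28)
A(Q, h) = 2*Q
f(R, S) = √(1 + R)
p = -28 (p = 28*(-1) = -28)
(f(-10, A(6, 1)) + p)² = (√(1 - 10) - 28)² = (√(-9) - 28)² = (3*I - 28)² = (-28 + 3*I)²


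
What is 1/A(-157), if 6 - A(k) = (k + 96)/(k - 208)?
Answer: 365/2129 ≈ 0.17144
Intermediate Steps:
A(k) = 6 - (96 + k)/(-208 + k) (A(k) = 6 - (k + 96)/(k - 208) = 6 - (96 + k)/(-208 + k))
1/A(-157) = 1/((-1344 + 5*(-157))/(-208 - 157)) = 1/((-1344 - 785)/(-365)) = 1/(-1/365*(-2129)) = 1/(2129/365) = 365/2129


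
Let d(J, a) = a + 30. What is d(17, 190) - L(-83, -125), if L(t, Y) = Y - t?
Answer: 262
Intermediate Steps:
d(J, a) = 30 + a
d(17, 190) - L(-83, -125) = (30 + 190) - (-125 - 1*(-83)) = 220 - (-125 + 83) = 220 - 1*(-42) = 220 + 42 = 262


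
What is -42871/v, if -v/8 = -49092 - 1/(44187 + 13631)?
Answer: -1239357739/11353605028 ≈ -0.10916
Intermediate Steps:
v = 11353605028/28909 (v = -8*(-49092 - 1/(44187 + 13631)) = -8*(-49092 - 1/57818) = -8*(-2838401257/57818) = 11353605028/28909 ≈ 3.9274e+5)
-42871/v = -42871/11353605028/28909 = -42871*28909/11353605028 = -1239357739/11353605028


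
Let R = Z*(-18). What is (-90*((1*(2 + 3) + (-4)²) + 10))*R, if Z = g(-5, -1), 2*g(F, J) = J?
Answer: -25110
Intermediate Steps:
g(F, J) = J/2
Z = -½ (Z = (½)*(-1) = -½ ≈ -0.50000)
R = 9 (R = -½*(-18) = 9)
(-90*((1*(2 + 3) + (-4)²) + 10))*R = -90*((1*(2 + 3) + (-4)²) + 10)*9 = -90*((1*5 + 16) + 10)*9 = -90*((5 + 16) + 10)*9 = -90*(21 + 10)*9 = -90*31*9 = -2790*9 = -25110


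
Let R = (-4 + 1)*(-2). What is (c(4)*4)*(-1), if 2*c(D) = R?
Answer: -12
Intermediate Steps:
R = 6 (R = -3*(-2) = 6)
c(D) = 3 (c(D) = (½)*6 = 3)
(c(4)*4)*(-1) = (3*4)*(-1) = 12*(-1) = -12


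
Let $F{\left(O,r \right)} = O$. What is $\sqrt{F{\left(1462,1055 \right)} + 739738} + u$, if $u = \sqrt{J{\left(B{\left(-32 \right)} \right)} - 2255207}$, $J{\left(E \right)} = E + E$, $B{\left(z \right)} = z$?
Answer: $20 \sqrt{1853} + i \sqrt{2255271} \approx 860.93 + 1501.8 i$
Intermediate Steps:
$J{\left(E \right)} = 2 E$
$u = i \sqrt{2255271}$ ($u = \sqrt{2 \left(-32\right) - 2255207} = \sqrt{-64 - 2255207} = \sqrt{-2255271} = i \sqrt{2255271} \approx 1501.8 i$)
$\sqrt{F{\left(1462,1055 \right)} + 739738} + u = \sqrt{1462 + 739738} + i \sqrt{2255271} = \sqrt{741200} + i \sqrt{2255271} = 20 \sqrt{1853} + i \sqrt{2255271}$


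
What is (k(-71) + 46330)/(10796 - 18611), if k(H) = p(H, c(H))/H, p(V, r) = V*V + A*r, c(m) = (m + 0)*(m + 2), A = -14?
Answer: -9445/1563 ≈ -6.0429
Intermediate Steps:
c(m) = m*(2 + m)
p(V, r) = V² - 14*r (p(V, r) = V*V - 14*r = V² - 14*r)
k(H) = (H² - 14*H*(2 + H))/H
(k(-71) + 46330)/(10796 - 18611) = ((-28 - 13*(-71)) + 46330)/(10796 - 18611) = ((-28 + 923) + 46330)/(-7815) = (895 + 46330)*(-1/7815) = 47225*(-1/7815) = -9445/1563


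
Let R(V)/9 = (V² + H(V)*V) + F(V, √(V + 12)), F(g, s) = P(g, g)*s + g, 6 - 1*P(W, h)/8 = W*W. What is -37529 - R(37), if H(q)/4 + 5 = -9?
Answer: 655417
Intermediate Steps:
P(W, h) = 48 - 8*W² (P(W, h) = 48 - 8*W*W = 48 - 8*W²)
F(g, s) = g + s*(48 - 8*g²) (F(g, s) = (48 - 8*g²)*s + g = s*(48 - 8*g²) + g = g + s*(48 - 8*g²))
H(q) = -56 (H(q) = -20 + 4*(-9) = -20 - 36 = -56)
R(V) = -495*V + 9*V² - 72*√(12 + V)*(-6 + V²) (R(V) = 9*((V² - 56*V) + (V - 8*√(V + 12)*(-6 + V²))) = 9*((V² - 56*V) + (V - 8*√(12 + V)*(-6 + V²))) = 9*(V² - 55*V - 8*√(12 + V)*(-6 + V²)) = -495*V + 9*V² - 72*√(12 + V)*(-6 + V²))
-37529 - R(37) = -37529 - (-495*37 + 9*37² + 72*√(12 + 37)*(6 - 1*37²)) = -37529 - (-18315 + 9*1369 + 72*√49*(6 - 1*1369)) = -37529 - (-18315 + 12321 + 72*7*(6 - 1369)) = -37529 - (-18315 + 12321 + 72*7*(-1363)) = -37529 - (-18315 + 12321 - 686952) = -37529 - 1*(-692946) = -37529 + 692946 = 655417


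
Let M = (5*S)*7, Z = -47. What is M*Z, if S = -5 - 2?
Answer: 11515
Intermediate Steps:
S = -7
M = -245 (M = (5*(-7))*7 = -35*7 = -245)
M*Z = -245*(-47) = 11515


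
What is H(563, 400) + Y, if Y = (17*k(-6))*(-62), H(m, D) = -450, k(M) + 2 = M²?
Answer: -36286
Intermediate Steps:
k(M) = -2 + M²
Y = -35836 (Y = (17*(-2 + (-6)²))*(-62) = (17*(-2 + 36))*(-62) = (17*34)*(-62) = 578*(-62) = -35836)
H(563, 400) + Y = -450 - 35836 = -36286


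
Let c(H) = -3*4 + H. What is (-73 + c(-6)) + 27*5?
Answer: 44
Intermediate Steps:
c(H) = -12 + H
(-73 + c(-6)) + 27*5 = (-73 + (-12 - 6)) + 27*5 = (-73 - 18) + 135 = -91 + 135 = 44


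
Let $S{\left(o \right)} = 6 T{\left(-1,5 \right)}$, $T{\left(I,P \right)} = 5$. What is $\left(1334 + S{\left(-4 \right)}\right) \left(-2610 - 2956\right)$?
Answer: $-7592024$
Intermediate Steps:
$S{\left(o \right)} = 30$ ($S{\left(o \right)} = 6 \cdot 5 = 30$)
$\left(1334 + S{\left(-4 \right)}\right) \left(-2610 - 2956\right) = \left(1334 + 30\right) \left(-2610 - 2956\right) = 1364 \left(-5566\right) = -7592024$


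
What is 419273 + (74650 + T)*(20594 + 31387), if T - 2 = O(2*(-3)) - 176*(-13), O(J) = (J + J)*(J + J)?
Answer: 4007322677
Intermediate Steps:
O(J) = 4*J² (O(J) = (2*J)*(2*J) = 4*J²)
T = 2434 (T = 2 + (4*(2*(-3))² - 176*(-13)) = 2 + (4*(-6)² + 2288) = 2 + (4*36 + 2288) = 2 + (144 + 2288) = 2 + 2432 = 2434)
419273 + (74650 + T)*(20594 + 31387) = 419273 + (74650 + 2434)*(20594 + 31387) = 419273 + 77084*51981 = 419273 + 4006903404 = 4007322677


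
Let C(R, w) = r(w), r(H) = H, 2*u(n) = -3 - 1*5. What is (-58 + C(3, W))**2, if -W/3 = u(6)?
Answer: 2116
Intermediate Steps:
u(n) = -4 (u(n) = (-3 - 1*5)/2 = (-3 - 5)/2 = (1/2)*(-8) = -4)
W = 12 (W = -3*(-4) = 12)
C(R, w) = w
(-58 + C(3, W))**2 = (-58 + 12)**2 = (-46)**2 = 2116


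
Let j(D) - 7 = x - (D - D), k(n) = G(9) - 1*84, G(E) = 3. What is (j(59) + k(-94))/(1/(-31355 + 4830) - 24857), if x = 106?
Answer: -424400/329665963 ≈ -0.0012874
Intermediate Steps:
k(n) = -81 (k(n) = 3 - 1*84 = 3 - 84 = -81)
j(D) = 113 (j(D) = 7 + (106 - (D - D)) = 7 + (106 - 1*0) = 7 + (106 + 0) = 7 + 106 = 113)
(j(59) + k(-94))/(1/(-31355 + 4830) - 24857) = (113 - 81)/(1/(-31355 + 4830) - 24857) = 32/(1/(-26525) - 24857) = 32/(-1/26525 - 24857) = 32/(-659331926/26525) = 32*(-26525/659331926) = -424400/329665963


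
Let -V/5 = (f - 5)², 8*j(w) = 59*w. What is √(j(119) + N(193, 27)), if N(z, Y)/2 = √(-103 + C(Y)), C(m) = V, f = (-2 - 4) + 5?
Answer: √(14042 + 32*I*√283)/4 ≈ 29.63 + 0.56775*I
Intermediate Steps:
f = -1 (f = -6 + 5 = -1)
j(w) = 59*w/8 (j(w) = (59*w)/8 = 59*w/8)
V = -180 (V = -5*(-1 - 5)² = -5*(-6)² = -5*36 = -180)
C(m) = -180
N(z, Y) = 2*I*√283 (N(z, Y) = 2*√(-103 - 180) = 2*√(-283) = 2*(I*√283) = 2*I*√283)
√(j(119) + N(193, 27)) = √((59/8)*119 + 2*I*√283) = √(7021/8 + 2*I*√283)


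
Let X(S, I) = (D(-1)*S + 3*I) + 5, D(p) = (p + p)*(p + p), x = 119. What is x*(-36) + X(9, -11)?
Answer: -4276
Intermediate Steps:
D(p) = 4*p**2 (D(p) = (2*p)*(2*p) = 4*p**2)
X(S, I) = 5 + 3*I + 4*S (X(S, I) = ((4*(-1)**2)*S + 3*I) + 5 = ((4*1)*S + 3*I) + 5 = (4*S + 3*I) + 5 = (3*I + 4*S) + 5 = 5 + 3*I + 4*S)
x*(-36) + X(9, -11) = 119*(-36) + (5 + 3*(-11) + 4*9) = -4284 + (5 - 33 + 36) = -4284 + 8 = -4276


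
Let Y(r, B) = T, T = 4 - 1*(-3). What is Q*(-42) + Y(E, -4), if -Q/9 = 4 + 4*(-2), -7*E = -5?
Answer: -1505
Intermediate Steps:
E = 5/7 (E = -⅐*(-5) = 5/7 ≈ 0.71429)
Q = 36 (Q = -9*(4 + 4*(-2)) = -9*(4 - 8) = -9*(-4) = 36)
T = 7 (T = 4 + 3 = 7)
Y(r, B) = 7
Q*(-42) + Y(E, -4) = 36*(-42) + 7 = -1512 + 7 = -1505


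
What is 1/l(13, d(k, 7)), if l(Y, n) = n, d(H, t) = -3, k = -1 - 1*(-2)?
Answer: -1/3 ≈ -0.33333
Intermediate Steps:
k = 1 (k = -1 + 2 = 1)
1/l(13, d(k, 7)) = 1/(-3) = -1/3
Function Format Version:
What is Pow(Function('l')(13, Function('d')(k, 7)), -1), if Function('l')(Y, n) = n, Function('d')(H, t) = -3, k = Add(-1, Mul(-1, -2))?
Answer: Rational(-1, 3) ≈ -0.33333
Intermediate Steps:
k = 1 (k = Add(-1, 2) = 1)
Pow(Function('l')(13, Function('d')(k, 7)), -1) = Pow(-3, -1) = Rational(-1, 3)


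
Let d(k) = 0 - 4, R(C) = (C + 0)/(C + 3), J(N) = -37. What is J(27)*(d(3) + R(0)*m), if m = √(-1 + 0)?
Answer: 148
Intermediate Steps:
R(C) = C/(3 + C)
d(k) = -4
m = I (m = √(-1) = I ≈ 1.0*I)
J(27)*(d(3) + R(0)*m) = -37*(-4 + (0/(3 + 0))*I) = -37*(-4 + (0/3)*I) = -37*(-4 + (0*(⅓))*I) = -37*(-4 + 0*I) = -37*(-4 + 0) = -37*(-4) = 148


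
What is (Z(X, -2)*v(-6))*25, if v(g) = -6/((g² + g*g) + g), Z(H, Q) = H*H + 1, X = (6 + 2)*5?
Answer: -40025/11 ≈ -3638.6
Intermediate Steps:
X = 40 (X = 8*5 = 40)
Z(H, Q) = 1 + H² (Z(H, Q) = H² + 1 = 1 + H²)
v(g) = -6/(g + 2*g²) (v(g) = -6/((g² + g²) + g) = -6/(2*g² + g) = -6/(g + 2*g²))
(Z(X, -2)*v(-6))*25 = ((1 + 40²)*(-6/(-6*(1 + 2*(-6)))))*25 = ((1 + 1600)*(-6*(-⅙)/(1 - 12)))*25 = (1601*(-6*(-⅙)/(-11)))*25 = (1601*(-6*(-⅙)*(-1/11)))*25 = (1601*(-1/11))*25 = -1601/11*25 = -40025/11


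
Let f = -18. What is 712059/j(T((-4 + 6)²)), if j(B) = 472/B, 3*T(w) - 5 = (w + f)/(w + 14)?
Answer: 4509707/2124 ≈ 2123.2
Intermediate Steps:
T(w) = 5/3 + (-18 + w)/(3*(14 + w)) (T(w) = 5/3 + ((w - 18)/(w + 14))/3 = 5/3 + ((-18 + w)/(14 + w))/3 = 5/3 + (-18 + w)/(3*(14 + w)))
712059/j(T((-4 + 6)²)) = 712059/((472/((2*(26 + 3*(-4 + 6)²)/(3*(14 + (-4 + 6)²)))))) = 712059/((472/((2*(26 + 3*2²)/(3*(14 + 2²)))))) = 712059/((472/((2*(26 + 3*4)/(3*(14 + 4)))))) = 712059/((472/(((⅔)*(26 + 12)/18)))) = 712059/((472/(((⅔)*(1/18)*38)))) = 712059/((472/(38/27))) = 712059/((472*(27/38))) = 712059/(6372/19) = 712059*(19/6372) = 4509707/2124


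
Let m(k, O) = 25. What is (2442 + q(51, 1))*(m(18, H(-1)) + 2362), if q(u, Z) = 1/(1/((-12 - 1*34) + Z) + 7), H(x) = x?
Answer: 1830430371/314 ≈ 5.8294e+6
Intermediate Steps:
q(u, Z) = 1/(7 + 1/(-46 + Z)) (q(u, Z) = 1/(1/((-12 - 34) + Z) + 7) = 1/(1/(-46 + Z) + 7) = 1/(7 + 1/(-46 + Z)))
(2442 + q(51, 1))*(m(18, H(-1)) + 2362) = (2442 + (-46 + 1)/(-321 + 7*1))*(25 + 2362) = (2442 - 45/(-321 + 7))*2387 = (2442 - 45/(-314))*2387 = (2442 - 1/314*(-45))*2387 = (2442 + 45/314)*2387 = (766833/314)*2387 = 1830430371/314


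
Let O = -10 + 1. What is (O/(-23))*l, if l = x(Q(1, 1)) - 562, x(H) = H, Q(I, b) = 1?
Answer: -5049/23 ≈ -219.52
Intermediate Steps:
O = -9
l = -561 (l = 1 - 562 = -561)
(O/(-23))*l = -9/(-23)*(-561) = -9*(-1/23)*(-561) = (9/23)*(-561) = -5049/23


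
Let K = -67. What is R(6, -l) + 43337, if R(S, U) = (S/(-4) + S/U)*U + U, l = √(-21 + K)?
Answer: 43343 + I*√22 ≈ 43343.0 + 4.6904*I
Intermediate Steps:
l = 2*I*√22 (l = √(-21 - 67) = √(-88) = 2*I*√22 ≈ 9.3808*I)
R(S, U) = U + U*(-S/4 + S/U) (R(S, U) = (S*(-¼) + S/U)*U + U = (-S/4 + S/U)*U + U = U*(-S/4 + S/U) + U = U + U*(-S/4 + S/U))
R(6, -l) + 43337 = (6 - 2*I*√22 - ¼*6*(-2*I*√22)) + 43337 = (6 - 2*I*√22 + 3*I*√22) + 43337 = (6 + I*√22) + 43337 = 43343 + I*√22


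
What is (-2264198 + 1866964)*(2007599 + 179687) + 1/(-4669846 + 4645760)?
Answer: -20927467141731465/24086 ≈ -8.6886e+11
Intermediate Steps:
(-2264198 + 1866964)*(2007599 + 179687) + 1/(-4669846 + 4645760) = -397234*2187286 + 1/(-24086) = -868864366924 - 1/24086 = -20927467141731465/24086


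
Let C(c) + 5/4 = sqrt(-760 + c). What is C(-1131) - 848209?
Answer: -3392841/4 + I*sqrt(1891) ≈ -8.4821e+5 + 43.486*I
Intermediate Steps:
C(c) = -5/4 + sqrt(-760 + c)
C(-1131) - 848209 = (-5/4 + sqrt(-760 - 1131)) - 848209 = (-5/4 + sqrt(-1891)) - 848209 = (-5/4 + I*sqrt(1891)) - 848209 = -3392841/4 + I*sqrt(1891)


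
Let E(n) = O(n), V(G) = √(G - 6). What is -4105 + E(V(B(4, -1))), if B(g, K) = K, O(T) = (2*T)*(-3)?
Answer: -4105 - 6*I*√7 ≈ -4105.0 - 15.875*I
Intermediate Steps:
O(T) = -6*T
V(G) = √(-6 + G)
E(n) = -6*n
-4105 + E(V(B(4, -1))) = -4105 - 6*√(-6 - 1) = -4105 - 6*I*√7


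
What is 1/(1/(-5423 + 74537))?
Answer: 69114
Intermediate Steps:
1/(1/(-5423 + 74537)) = 1/(1/69114) = 69114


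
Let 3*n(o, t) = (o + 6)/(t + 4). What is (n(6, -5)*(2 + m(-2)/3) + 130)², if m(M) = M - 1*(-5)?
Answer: 13924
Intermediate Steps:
n(o, t) = (6 + o)/(3*(4 + t)) (n(o, t) = ((o + 6)/(t + 4))/3 = ((6 + o)/(4 + t))/3 = (6 + o)/(3*(4 + t)))
m(M) = 5 + M (m(M) = M + 5 = 5 + M)
(n(6, -5)*(2 + m(-2)/3) + 130)² = (((6 + 6)/(3*(4 - 5)))*(2 + (5 - 2)/3) + 130)² = (((⅓)*12/(-1))*(2 + 3*(⅓)) + 130)² = (((⅓)*(-1)*12)*(2 + 1) + 130)² = (-4*3 + 130)² = (-12 + 130)² = 118² = 13924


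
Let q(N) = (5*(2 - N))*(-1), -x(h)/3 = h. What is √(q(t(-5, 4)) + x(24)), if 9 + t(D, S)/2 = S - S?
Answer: 2*I*√43 ≈ 13.115*I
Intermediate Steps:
x(h) = -3*h
t(D, S) = -18 (t(D, S) = -18 + 2*(S - S) = -18 + 2*0 = -18 + 0 = -18)
q(N) = -10 + 5*N (q(N) = (10 - 5*N)*(-1) = -10 + 5*N)
√(q(t(-5, 4)) + x(24)) = √((-10 + 5*(-18)) - 3*24) = √((-10 - 90) - 72) = √(-100 - 72) = √(-172) = 2*I*√43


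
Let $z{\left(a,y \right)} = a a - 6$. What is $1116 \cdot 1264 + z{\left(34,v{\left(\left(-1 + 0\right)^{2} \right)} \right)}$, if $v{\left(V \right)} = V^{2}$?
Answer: $1411774$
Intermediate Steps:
$z{\left(a,y \right)} = -6 + a^{2}$ ($z{\left(a,y \right)} = a^{2} - 6 = -6 + a^{2}$)
$1116 \cdot 1264 + z{\left(34,v{\left(\left(-1 + 0\right)^{2} \right)} \right)} = 1116 \cdot 1264 - \left(6 - 34^{2}\right) = 1410624 + \left(-6 + 1156\right) = 1410624 + 1150 = 1411774$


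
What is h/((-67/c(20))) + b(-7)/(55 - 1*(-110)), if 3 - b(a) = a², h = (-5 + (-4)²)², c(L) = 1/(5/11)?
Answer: -9401/2211 ≈ -4.2519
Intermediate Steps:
c(L) = 11/5 (c(L) = 1/(5*(1/11)) = 1/(5/11) = 11/5)
h = 121 (h = (-5 + 16)² = 11² = 121)
b(a) = 3 - a²
h/((-67/c(20))) + b(-7)/(55 - 1*(-110)) = 121/((-67/11/5)) + (3 - 1*(-7)²)/(55 - 1*(-110)) = 121/((-67*5/11)) + (3 - 1*49)/(55 + 110) = 121/(-335/11) + (3 - 49)/165 = 121*(-11/335) - 46*1/165 = -1331/335 - 46/165 = -9401/2211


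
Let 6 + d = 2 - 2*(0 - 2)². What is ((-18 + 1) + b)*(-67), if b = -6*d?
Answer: -3685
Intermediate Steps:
d = -12 (d = -6 + (2 - 2*(0 - 2)²) = -6 + (2 - 2*(-2)²) = -6 + (2 - 2*4) = -6 + (2 - 8) = -6 - 6 = -12)
b = 72 (b = -6*(-12) = 72)
((-18 + 1) + b)*(-67) = ((-18 + 1) + 72)*(-67) = (-17 + 72)*(-67) = 55*(-67) = -3685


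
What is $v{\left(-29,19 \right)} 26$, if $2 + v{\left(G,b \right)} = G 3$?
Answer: $-2314$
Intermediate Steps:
$v{\left(G,b \right)} = -2 + 3 G$ ($v{\left(G,b \right)} = -2 + G 3 = -2 + 3 G$)
$v{\left(-29,19 \right)} 26 = \left(-2 + 3 \left(-29\right)\right) 26 = \left(-2 - 87\right) 26 = \left(-89\right) 26 = -2314$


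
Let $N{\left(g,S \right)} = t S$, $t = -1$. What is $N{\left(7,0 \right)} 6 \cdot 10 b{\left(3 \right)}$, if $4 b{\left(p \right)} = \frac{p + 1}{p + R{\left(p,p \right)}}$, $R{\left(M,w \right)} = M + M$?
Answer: $0$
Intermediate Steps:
$R{\left(M,w \right)} = 2 M$
$N{\left(g,S \right)} = - S$
$b{\left(p \right)} = \frac{1 + p}{12 p}$ ($b{\left(p \right)} = \frac{\left(p + 1\right) \frac{1}{p + 2 p}}{4} = \frac{\left(1 + p\right) \frac{1}{3 p}}{4} = \frac{\frac{1}{3} \frac{1}{p} \left(1 + p\right)}{4} = \frac{1 + p}{12 p}$)
$N{\left(7,0 \right)} 6 \cdot 10 b{\left(3 \right)} = \left(-1\right) 0 \cdot 6 \cdot 10 \frac{1 + 3}{12 \cdot 3} = 0 \cdot 60 \cdot \frac{1}{12} \cdot \frac{1}{3} \cdot 4 = 0 \cdot \frac{1}{9} = 0$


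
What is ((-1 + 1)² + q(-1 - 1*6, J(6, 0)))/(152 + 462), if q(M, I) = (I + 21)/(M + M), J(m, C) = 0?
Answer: -3/1228 ≈ -0.0024430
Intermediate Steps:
q(M, I) = (21 + I)/(2*M) (q(M, I) = (21 + I)/((2*M)) = (21 + I)*(1/(2*M)) = (21 + I)/(2*M))
((-1 + 1)² + q(-1 - 1*6, J(6, 0)))/(152 + 462) = ((-1 + 1)² + (21 + 0)/(2*(-1 - 1*6)))/(152 + 462) = (0² + (½)*21/(-1 - 6))/614 = (0 + (½)*21/(-7))*(1/614) = (0 + (½)*(-⅐)*21)*(1/614) = (0 - 3/2)*(1/614) = -3/2*1/614 = -3/1228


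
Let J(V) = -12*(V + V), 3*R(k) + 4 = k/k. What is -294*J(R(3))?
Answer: -7056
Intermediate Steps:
R(k) = -1 (R(k) = -4/3 + (k/k)/3 = -4/3 + (1/3)*1 = -4/3 + 1/3 = -1)
J(V) = -24*V
-294*J(R(3)) = -(-7056)*(-1) = -294*24 = -7056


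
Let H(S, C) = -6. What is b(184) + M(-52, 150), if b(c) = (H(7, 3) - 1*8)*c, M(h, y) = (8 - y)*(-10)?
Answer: -1156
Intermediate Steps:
M(h, y) = -80 + 10*y
b(c) = -14*c (b(c) = (-6 - 1*8)*c = (-6 - 8)*c = -14*c)
b(184) + M(-52, 150) = -14*184 + (-80 + 10*150) = -2576 + (-80 + 1500) = -2576 + 1420 = -1156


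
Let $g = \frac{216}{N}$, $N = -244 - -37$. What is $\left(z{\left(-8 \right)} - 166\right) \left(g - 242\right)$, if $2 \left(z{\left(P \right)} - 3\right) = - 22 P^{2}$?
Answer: $\frac{4846530}{23} \approx 2.1072 \cdot 10^{5}$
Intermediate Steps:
$N = -207$ ($N = -244 + 37 = -207$)
$z{\left(P \right)} = 3 - 11 P^{2}$ ($z{\left(P \right)} = 3 + \frac{\left(-22\right) P^{2}}{2} = 3 - 11 P^{2}$)
$g = - \frac{24}{23}$ ($g = \frac{216}{-207} = 216 \left(- \frac{1}{207}\right) = - \frac{24}{23} \approx -1.0435$)
$\left(z{\left(-8 \right)} - 166\right) \left(g - 242\right) = \left(\left(3 - 11 \left(-8\right)^{2}\right) - 166\right) \left(- \frac{24}{23} - 242\right) = \left(\left(3 - 704\right) - 166\right) \left(- \frac{5590}{23}\right) = \left(-701 - 166\right) \left(- \frac{5590}{23}\right) = \left(-867\right) \left(- \frac{5590}{23}\right) = \frac{4846530}{23}$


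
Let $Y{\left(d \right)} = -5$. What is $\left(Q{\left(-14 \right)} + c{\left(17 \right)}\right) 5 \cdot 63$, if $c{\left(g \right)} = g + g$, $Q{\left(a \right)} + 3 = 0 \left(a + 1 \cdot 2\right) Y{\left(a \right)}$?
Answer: $9765$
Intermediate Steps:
$Q{\left(a \right)} = -3$ ($Q{\left(a \right)} = -3 + 0 \left(a + 1 \cdot 2\right) \left(-5\right) = -3 + 0 \left(a + 2\right) \left(-5\right) = -3 + 0 \left(2 + a\right) \left(-5\right) = -3 + 0 \left(-5\right) = -3 + 0 = -3$)
$c{\left(g \right)} = 2 g$
$\left(Q{\left(-14 \right)} + c{\left(17 \right)}\right) 5 \cdot 63 = \left(-3 + 2 \cdot 17\right) 5 \cdot 63 = \left(-3 + 34\right) 315 = 31 \cdot 315 = 9765$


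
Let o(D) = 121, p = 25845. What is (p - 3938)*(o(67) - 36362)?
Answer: -793931587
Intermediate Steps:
(p - 3938)*(o(67) - 36362) = (25845 - 3938)*(121 - 36362) = 21907*(-36241) = -793931587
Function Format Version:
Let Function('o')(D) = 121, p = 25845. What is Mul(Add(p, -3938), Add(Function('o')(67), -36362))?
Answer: -793931587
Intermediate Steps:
Mul(Add(p, -3938), Add(Function('o')(67), -36362)) = Mul(Add(25845, -3938), Add(121, -36362)) = Mul(21907, -36241) = -793931587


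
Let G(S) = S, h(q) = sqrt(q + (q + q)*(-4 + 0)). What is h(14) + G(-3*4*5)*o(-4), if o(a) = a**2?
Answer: -960 + 7*I*sqrt(2) ≈ -960.0 + 9.8995*I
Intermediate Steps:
h(q) = sqrt(7)*sqrt(-q) (h(q) = sqrt(q + (2*q)*(-4)) = sqrt(q - 8*q) = sqrt(-7*q) = sqrt(7)*sqrt(-q))
h(14) + G(-3*4*5)*o(-4) = sqrt(7)*sqrt(-1*14) + (-3*4*5)*(-4)**2 = sqrt(7)*sqrt(-14) - 12*5*16 = sqrt(7)*(I*sqrt(14)) - 60*16 = 7*I*sqrt(2) - 960 = -960 + 7*I*sqrt(2)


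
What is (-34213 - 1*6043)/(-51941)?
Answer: 40256/51941 ≈ 0.77503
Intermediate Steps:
(-34213 - 1*6043)/(-51941) = (-34213 - 6043)*(-1/51941) = -40256*(-1/51941) = 40256/51941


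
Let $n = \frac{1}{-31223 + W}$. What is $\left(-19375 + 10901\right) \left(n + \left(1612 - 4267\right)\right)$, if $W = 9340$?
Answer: $\frac{492334027484}{21883} \approx 2.2498 \cdot 10^{7}$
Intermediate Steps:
$n = - \frac{1}{21883}$ ($n = \frac{1}{-31223 + 9340} = \frac{1}{-21883} = - \frac{1}{21883} \approx -4.5698 \cdot 10^{-5}$)
$\left(-19375 + 10901\right) \left(n + \left(1612 - 4267\right)\right) = \left(-19375 + 10901\right) \left(- \frac{1}{21883} + \left(1612 - 4267\right)\right) = - 8474 \left(- \frac{1}{21883} - 2655\right) = \left(-8474\right) \left(- \frac{58099366}{21883}\right) = \frac{492334027484}{21883}$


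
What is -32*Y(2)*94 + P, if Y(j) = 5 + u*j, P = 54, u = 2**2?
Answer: -39050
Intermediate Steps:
u = 4
Y(j) = 5 + 4*j
-32*Y(2)*94 + P = -32*(5 + 4*2)*94 + 54 = -32*(5 + 8)*94 + 54 = -32*13*94 + 54 = -416*94 + 54 = -39104 + 54 = -39050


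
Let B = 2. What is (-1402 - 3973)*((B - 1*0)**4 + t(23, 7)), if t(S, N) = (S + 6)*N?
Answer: -1177125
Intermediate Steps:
t(S, N) = N*(6 + S) (t(S, N) = (6 + S)*N = N*(6 + S))
(-1402 - 3973)*((B - 1*0)**4 + t(23, 7)) = (-1402 - 3973)*((2 - 1*0)**4 + 7*(6 + 23)) = -5375*((2 + 0)**4 + 7*29) = -5375*(2**4 + 203) = -5375*(16 + 203) = -5375*219 = -1177125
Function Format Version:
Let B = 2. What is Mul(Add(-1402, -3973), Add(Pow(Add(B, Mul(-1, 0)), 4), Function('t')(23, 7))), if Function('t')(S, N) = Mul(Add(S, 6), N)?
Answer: -1177125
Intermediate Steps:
Function('t')(S, N) = Mul(N, Add(6, S)) (Function('t')(S, N) = Mul(Add(6, S), N) = Mul(N, Add(6, S)))
Mul(Add(-1402, -3973), Add(Pow(Add(B, Mul(-1, 0)), 4), Function('t')(23, 7))) = Mul(Add(-1402, -3973), Add(Pow(Add(2, Mul(-1, 0)), 4), Mul(7, Add(6, 23)))) = Mul(-5375, Add(Pow(Add(2, 0), 4), Mul(7, 29))) = Mul(-5375, Add(Pow(2, 4), 203)) = Mul(-5375, Add(16, 203)) = Mul(-5375, 219) = -1177125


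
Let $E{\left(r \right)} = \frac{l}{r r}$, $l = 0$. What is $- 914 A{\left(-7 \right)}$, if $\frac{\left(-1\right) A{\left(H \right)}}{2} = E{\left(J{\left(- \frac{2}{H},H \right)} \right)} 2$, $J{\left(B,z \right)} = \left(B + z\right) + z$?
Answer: $0$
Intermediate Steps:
$J{\left(B,z \right)} = B + 2 z$
$E{\left(r \right)} = 0$ ($E{\left(r \right)} = \frac{0}{r r} = \frac{0}{r^{2}} = 0$)
$A{\left(H \right)} = 0$ ($A{\left(H \right)} = - 2 \cdot 0 \cdot 2 = \left(-2\right) 0 = 0$)
$- 914 A{\left(-7 \right)} = \left(-914\right) 0 = 0$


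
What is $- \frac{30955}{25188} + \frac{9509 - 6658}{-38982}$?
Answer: $- \frac{71027711}{54548812} \approx -1.3021$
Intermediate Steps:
$- \frac{30955}{25188} + \frac{9509 - 6658}{-38982} = \left(-30955\right) \frac{1}{25188} + 2851 \left(- \frac{1}{38982}\right) = - \frac{30955}{25188} - \frac{2851}{38982} = - \frac{71027711}{54548812}$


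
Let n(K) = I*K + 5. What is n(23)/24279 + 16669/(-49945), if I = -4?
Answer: -136350622/404204885 ≈ -0.33733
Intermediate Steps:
n(K) = 5 - 4*K (n(K) = -4*K + 5 = 5 - 4*K)
n(23)/24279 + 16669/(-49945) = (5 - 4*23)/24279 + 16669/(-49945) = (5 - 92)*(1/24279) + 16669*(-1/49945) = -87*1/24279 - 16669/49945 = -29/8093 - 16669/49945 = -136350622/404204885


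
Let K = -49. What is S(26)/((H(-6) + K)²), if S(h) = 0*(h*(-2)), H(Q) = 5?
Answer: 0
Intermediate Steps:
S(h) = 0 (S(h) = 0*(-2*h) = 0)
S(26)/((H(-6) + K)²) = 0/((5 - 49)²) = 0/((-44)²) = 0/1936 = 0*(1/1936) = 0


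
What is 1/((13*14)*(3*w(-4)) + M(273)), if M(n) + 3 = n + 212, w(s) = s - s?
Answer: 1/482 ≈ 0.0020747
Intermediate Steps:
w(s) = 0
M(n) = 209 + n (M(n) = -3 + (n + 212) = -3 + (212 + n) = 209 + n)
1/((13*14)*(3*w(-4)) + M(273)) = 1/((13*14)*(3*0) + (209 + 273)) = 1/(182*0 + 482) = 1/(0 + 482) = 1/482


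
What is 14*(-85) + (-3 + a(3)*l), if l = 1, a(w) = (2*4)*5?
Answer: -1153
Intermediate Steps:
a(w) = 40 (a(w) = 8*5 = 40)
14*(-85) + (-3 + a(3)*l) = 14*(-85) + (-3 + 40*1) = -1190 + (-3 + 40) = -1190 + 37 = -1153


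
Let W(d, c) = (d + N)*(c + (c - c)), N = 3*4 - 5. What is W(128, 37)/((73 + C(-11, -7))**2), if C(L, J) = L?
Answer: 4995/3844 ≈ 1.2994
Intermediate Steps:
N = 7 (N = 12 - 5 = 7)
W(d, c) = c*(7 + d) (W(d, c) = (d + 7)*(c + (c - c)) = (7 + d)*(c + 0) = (7 + d)*c = c*(7 + d))
W(128, 37)/((73 + C(-11, -7))**2) = (37*(7 + 128))/((73 - 11)**2) = (37*135)/(62**2) = 4995/3844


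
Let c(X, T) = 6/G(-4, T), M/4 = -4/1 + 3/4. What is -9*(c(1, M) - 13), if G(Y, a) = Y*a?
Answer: 3015/26 ≈ 115.96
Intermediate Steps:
M = -13 (M = 4*(-4/1 + 3/4) = 4*(-4*1 + 3*(¼)) = 4*(-4 + ¾) = 4*(-13/4) = -13)
c(X, T) = -3/(2*T) (c(X, T) = 6/((-4*T)) = 6*(-1/(4*T)) = -3/(2*T))
-9*(c(1, M) - 13) = -9*(-3/2/(-13) - 13) = -9*(-3/2*(-1/13) - 13) = -9*(3/26 - 13) = -9*(-335/26) = 3015/26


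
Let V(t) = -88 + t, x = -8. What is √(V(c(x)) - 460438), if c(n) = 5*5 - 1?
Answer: 7*I*√9398 ≈ 678.6*I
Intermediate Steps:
c(n) = 24 (c(n) = 25 - 1 = 24)
√(V(c(x)) - 460438) = √((-88 + 24) - 460438) = √(-64 - 460438) = √(-460502) = 7*I*√9398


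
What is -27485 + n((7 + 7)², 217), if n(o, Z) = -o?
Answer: -27681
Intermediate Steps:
-27485 + n((7 + 7)², 217) = -27485 - (7 + 7)² = -27485 - 1*14² = -27485 - 1*196 = -27485 - 196 = -27681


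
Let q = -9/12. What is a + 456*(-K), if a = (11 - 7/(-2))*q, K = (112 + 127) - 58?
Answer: -660375/8 ≈ -82547.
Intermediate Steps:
K = 181 (K = 239 - 58 = 181)
q = -3/4 (q = -9*1/12 = -3/4 ≈ -0.75000)
a = -87/8 (a = (11 - 7/(-2))*(-3/4) = (11 - 7*(-1/2))*(-3/4) = (11 + 7/2)*(-3/4) = (29/2)*(-3/4) = -87/8 ≈ -10.875)
a + 456*(-K) = -87/8 + 456*(-1*181) = -87/8 + 456*(-181) = -87/8 - 82536 = -660375/8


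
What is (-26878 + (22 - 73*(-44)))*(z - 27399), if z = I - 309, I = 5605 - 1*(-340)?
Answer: 514564372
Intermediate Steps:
I = 5945 (I = 5605 + 340 = 5945)
z = 5636 (z = 5945 - 309 = 5636)
(-26878 + (22 - 73*(-44)))*(z - 27399) = (-26878 + (22 - 73*(-44)))*(5636 - 27399) = (-26878 + (22 + 3212))*(-21763) = (-26878 + 3234)*(-21763) = -23644*(-21763) = 514564372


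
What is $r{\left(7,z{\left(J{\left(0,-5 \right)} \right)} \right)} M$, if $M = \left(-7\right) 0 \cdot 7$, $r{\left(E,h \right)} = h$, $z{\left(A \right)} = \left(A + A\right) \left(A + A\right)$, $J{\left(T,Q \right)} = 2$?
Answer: $0$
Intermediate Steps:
$z{\left(A \right)} = 4 A^{2}$ ($z{\left(A \right)} = 2 A 2 A = 4 A^{2}$)
$M = 0$ ($M = 0 \cdot 7 = 0$)
$r{\left(7,z{\left(J{\left(0,-5 \right)} \right)} \right)} M = 4 \cdot 2^{2} \cdot 0 = 4 \cdot 4 \cdot 0 = 16 \cdot 0 = 0$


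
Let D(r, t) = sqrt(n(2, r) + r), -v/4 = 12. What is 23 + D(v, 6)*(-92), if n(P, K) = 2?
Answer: 23 - 92*I*sqrt(46) ≈ 23.0 - 623.97*I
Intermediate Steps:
v = -48 (v = -4*12 = -48)
D(r, t) = sqrt(2 + r)
23 + D(v, 6)*(-92) = 23 + sqrt(2 - 48)*(-92) = 23 + sqrt(-46)*(-92) = 23 + (I*sqrt(46))*(-92) = 23 - 92*I*sqrt(46)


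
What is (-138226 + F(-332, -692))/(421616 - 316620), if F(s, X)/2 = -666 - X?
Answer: -69087/52498 ≈ -1.3160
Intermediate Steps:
F(s, X) = -1332 - 2*X (F(s, X) = 2*(-666 - X) = -1332 - 2*X)
(-138226 + F(-332, -692))/(421616 - 316620) = (-138226 + (-1332 - 2*(-692)))/(421616 - 316620) = (-138226 + (-1332 + 1384))/104996 = (-138226 + 52)*(1/104996) = -138174*1/104996 = -69087/52498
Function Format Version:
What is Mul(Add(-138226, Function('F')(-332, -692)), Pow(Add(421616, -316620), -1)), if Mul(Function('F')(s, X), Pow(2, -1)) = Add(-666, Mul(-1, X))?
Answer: Rational(-69087, 52498) ≈ -1.3160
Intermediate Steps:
Function('F')(s, X) = Add(-1332, Mul(-2, X)) (Function('F')(s, X) = Mul(2, Add(-666, Mul(-1, X))) = Add(-1332, Mul(-2, X)))
Mul(Add(-138226, Function('F')(-332, -692)), Pow(Add(421616, -316620), -1)) = Mul(Add(-138226, Add(-1332, Mul(-2, -692))), Pow(Add(421616, -316620), -1)) = Mul(Add(-138226, Add(-1332, 1384)), Pow(104996, -1)) = Mul(Add(-138226, 52), Rational(1, 104996)) = Mul(-138174, Rational(1, 104996)) = Rational(-69087, 52498)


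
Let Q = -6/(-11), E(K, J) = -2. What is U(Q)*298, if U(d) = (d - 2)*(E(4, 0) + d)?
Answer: 76288/121 ≈ 630.48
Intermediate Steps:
Q = 6/11 (Q = -6*(-1/11) = 6/11 ≈ 0.54545)
U(d) = (-2 + d)**2 (U(d) = (d - 2)*(-2 + d) = (-2 + d)*(-2 + d) = (-2 + d)**2)
U(Q)*298 = (4 + (6/11)**2 - 4*6/11)*298 = (4 + 36/121 - 24/11)*298 = (256/121)*298 = 76288/121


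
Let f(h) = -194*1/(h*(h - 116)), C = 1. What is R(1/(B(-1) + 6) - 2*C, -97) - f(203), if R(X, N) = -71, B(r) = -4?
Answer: -1253737/17661 ≈ -70.989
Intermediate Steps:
f(h) = -194/(h*(-116 + h)) (f(h) = -194*1/(h*(-116 + h)) = -194/(h*(-116 + h)))
R(1/(B(-1) + 6) - 2*C, -97) - f(203) = -71 - (-194)/(203*(-116 + 203)) = -71 - (-194)/(203*87) = -71 - 1*(-194/17661) = -71 + 194/17661 = -1253737/17661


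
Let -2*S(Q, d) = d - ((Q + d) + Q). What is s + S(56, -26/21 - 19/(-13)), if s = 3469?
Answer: 3525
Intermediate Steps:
S(Q, d) = Q (S(Q, d) = -(d - ((Q + d) + Q))/2 = -(d - (d + 2*Q))/2 = -(d + (-d - 2*Q))/2 = -(-1)*Q = Q)
s + S(56, -26/21 - 19/(-13)) = 3469 + 56 = 3525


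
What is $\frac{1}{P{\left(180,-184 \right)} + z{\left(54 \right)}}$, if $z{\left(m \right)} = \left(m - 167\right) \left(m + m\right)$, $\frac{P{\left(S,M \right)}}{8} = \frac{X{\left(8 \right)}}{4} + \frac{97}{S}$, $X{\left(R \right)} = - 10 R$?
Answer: $- \frac{45}{556186} \approx -8.0908 \cdot 10^{-5}$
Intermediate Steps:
$P{\left(S,M \right)} = -160 + \frac{776}{S}$ ($P{\left(S,M \right)} = 8 \left(\frac{\left(-10\right) 8}{4} + \frac{97}{S}\right) = 8 \left(\left(-80\right) \frac{1}{4} + \frac{97}{S}\right) = 8 \left(-20 + \frac{97}{S}\right) = -160 + \frac{776}{S}$)
$z{\left(m \right)} = 2 m \left(-167 + m\right)$ ($z{\left(m \right)} = \left(-167 + m\right) 2 m = 2 m \left(-167 + m\right)$)
$\frac{1}{P{\left(180,-184 \right)} + z{\left(54 \right)}} = \frac{1}{\left(-160 + \frac{776}{180}\right) + 2 \cdot 54 \left(-167 + 54\right)} = \frac{1}{\left(-160 + 776 \cdot \frac{1}{180}\right) + 2 \cdot 54 \left(-113\right)} = \frac{1}{\left(-160 + \frac{194}{45}\right) - 12204} = \frac{1}{- \frac{7006}{45} - 12204} = \frac{1}{- \frac{556186}{45}} = - \frac{45}{556186}$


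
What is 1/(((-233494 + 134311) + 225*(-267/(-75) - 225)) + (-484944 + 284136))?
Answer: -1/349815 ≈ -2.8587e-6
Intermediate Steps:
1/(((-233494 + 134311) + 225*(-267/(-75) - 225)) + (-484944 + 284136)) = 1/((-99183 + 225*(-267*(-1/75) - 225)) - 200808) = 1/((-99183 + 225*(89/25 - 225)) - 200808) = 1/((-99183 + 225*(-5536/25)) - 200808) = 1/((-99183 - 49824) - 200808) = 1/(-149007 - 200808) = 1/(-349815) = -1/349815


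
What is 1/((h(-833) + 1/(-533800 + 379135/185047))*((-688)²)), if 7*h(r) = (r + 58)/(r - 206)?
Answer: 718410280938945/36235135935953371136 ≈ 1.9826e-5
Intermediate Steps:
h(r) = (58 + r)/(7*(-206 + r)) (h(r) = ((r + 58)/(r - 206))/7 = ((58 + r)/(-206 + r))/7 = (58 + r)/(7*(-206 + r)))
1/((h(-833) + 1/(-533800 + 379135/185047))*((-688)²)) = 1/(((58 - 833)/(7*(-206 - 833)) + 1/(-533800 + 379135/185047))*((-688)²)) = 1/(((⅐)*(-775)/(-1039) + 1/(-533800 + 379135*(1/185047)))*473344) = (1/473344)/((⅐)*(-1/1039)*(-775) + 1/(-533800 + 379135/185047)) = (1/473344)/(775/7273 + 1/(-98777709465/185047)) = (1/473344)/(775/7273 - 185047/98777709465) = (1/473344)/(76551378988544/718410280938945) = (718410280938945/76551378988544)*(1/473344) = 718410280938945/36235135935953371136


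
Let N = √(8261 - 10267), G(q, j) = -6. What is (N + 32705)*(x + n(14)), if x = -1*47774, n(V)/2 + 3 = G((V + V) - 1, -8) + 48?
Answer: -1559897680 - 47696*I*√2006 ≈ -1.5599e+9 - 2.1362e+6*I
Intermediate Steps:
n(V) = 78 (n(V) = -6 + 2*(-6 + 48) = -6 + 2*42 = -6 + 84 = 78)
N = I*√2006 (N = √(-2006) = I*√2006 ≈ 44.788*I)
x = -47774
(N + 32705)*(x + n(14)) = (I*√2006 + 32705)*(-47774 + 78) = (32705 + I*√2006)*(-47696) = -1559897680 - 47696*I*√2006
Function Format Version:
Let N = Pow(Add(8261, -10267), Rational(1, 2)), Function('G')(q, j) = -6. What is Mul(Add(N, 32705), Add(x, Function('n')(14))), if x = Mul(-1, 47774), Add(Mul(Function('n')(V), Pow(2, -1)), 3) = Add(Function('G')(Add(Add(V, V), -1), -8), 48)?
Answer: Add(-1559897680, Mul(-47696, I, Pow(2006, Rational(1, 2)))) ≈ Add(-1.5599e+9, Mul(-2.1362e+6, I))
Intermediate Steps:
Function('n')(V) = 78 (Function('n')(V) = Add(-6, Mul(2, Add(-6, 48))) = Add(-6, Mul(2, 42)) = Add(-6, 84) = 78)
N = Mul(I, Pow(2006, Rational(1, 2))) (N = Pow(-2006, Rational(1, 2)) = Mul(I, Pow(2006, Rational(1, 2))) ≈ Mul(44.788, I))
x = -47774
Mul(Add(N, 32705), Add(x, Function('n')(14))) = Mul(Add(Mul(I, Pow(2006, Rational(1, 2))), 32705), Add(-47774, 78)) = Mul(Add(32705, Mul(I, Pow(2006, Rational(1, 2)))), -47696) = Add(-1559897680, Mul(-47696, I, Pow(2006, Rational(1, 2))))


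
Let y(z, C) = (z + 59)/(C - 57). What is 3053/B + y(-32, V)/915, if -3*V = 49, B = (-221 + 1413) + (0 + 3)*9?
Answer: 204823387/81794900 ≈ 2.5041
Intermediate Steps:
B = 1219 (B = 1192 + 3*9 = 1192 + 27 = 1219)
V = -49/3 (V = -⅓*49 = -49/3 ≈ -16.333)
y(z, C) = (59 + z)/(-57 + C)
3053/B + y(-32, V)/915 = 3053/1219 + ((59 - 32)/(-57 - 49/3))/915 = 3053*(1/1219) + (27/(-220/3))*(1/915) = 3053/1219 - 3/220*27*(1/915) = 3053/1219 - 81/220*1/915 = 3053/1219 - 27/67100 = 204823387/81794900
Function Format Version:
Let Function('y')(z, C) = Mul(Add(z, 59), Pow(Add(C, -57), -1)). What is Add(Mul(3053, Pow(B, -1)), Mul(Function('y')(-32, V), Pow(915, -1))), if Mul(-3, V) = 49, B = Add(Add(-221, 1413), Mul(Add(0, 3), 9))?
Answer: Rational(204823387, 81794900) ≈ 2.5041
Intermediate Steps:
B = 1219 (B = Add(1192, Mul(3, 9)) = Add(1192, 27) = 1219)
V = Rational(-49, 3) (V = Mul(Rational(-1, 3), 49) = Rational(-49, 3) ≈ -16.333)
Function('y')(z, C) = Mul(Pow(Add(-57, C), -1), Add(59, z)) (Function('y')(z, C) = Mul(Add(59, z), Pow(Add(-57, C), -1)) = Mul(Pow(Add(-57, C), -1), Add(59, z)))
Add(Mul(3053, Pow(B, -1)), Mul(Function('y')(-32, V), Pow(915, -1))) = Add(Mul(3053, Pow(1219, -1)), Mul(Mul(Pow(Add(-57, Rational(-49, 3)), -1), Add(59, -32)), Pow(915, -1))) = Add(Mul(3053, Rational(1, 1219)), Mul(Mul(Pow(Rational(-220, 3), -1), 27), Rational(1, 915))) = Add(Rational(3053, 1219), Mul(Mul(Rational(-3, 220), 27), Rational(1, 915))) = Add(Rational(3053, 1219), Mul(Rational(-81, 220), Rational(1, 915))) = Add(Rational(3053, 1219), Rational(-27, 67100)) = Rational(204823387, 81794900)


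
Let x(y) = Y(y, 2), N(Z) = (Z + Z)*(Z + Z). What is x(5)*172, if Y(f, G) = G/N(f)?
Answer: 86/25 ≈ 3.4400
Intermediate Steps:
N(Z) = 4*Z² (N(Z) = (2*Z)*(2*Z) = 4*Z²)
Y(f, G) = G/(4*f²) (Y(f, G) = G/((4*f²)) = G*(1/(4*f²)) = G/(4*f²))
x(y) = 1/(2*y²) (x(y) = (¼)*2/y² = 1/(2*y²))
x(5)*172 = ((½)/5²)*172 = ((½)*(1/25))*172 = (1/50)*172 = 86/25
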